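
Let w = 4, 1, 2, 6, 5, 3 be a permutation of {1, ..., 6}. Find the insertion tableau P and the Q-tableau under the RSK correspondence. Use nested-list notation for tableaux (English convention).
Insert each entry of the permutation into P by Schensted row insertion, recording in Q the position of each new cell.

Insert 4: appended to row 1. P = [[4]].
Insert 1: 1 bumps 4 from row 1; 4 starts row 2. P = [[1], [4]].
Insert 2: appended to row 1. P = [[1, 2], [4]].
Insert 6: appended to row 1. P = [[1, 2, 6], [4]].
Insert 5: 5 bumps 6 from row 1; 6 appends to row 2. P = [[1, 2, 5], [4, 6]].
Insert 3: 3 bumps 5 from row 1; 5 bumps 6 from row 2; 6 starts row 3. P = [[1, 2, 3], [4, 5], [6]].

So P = [[1, 2, 3], [4, 5], [6]], Q = [[1, 3, 4], [2, 5], [6]].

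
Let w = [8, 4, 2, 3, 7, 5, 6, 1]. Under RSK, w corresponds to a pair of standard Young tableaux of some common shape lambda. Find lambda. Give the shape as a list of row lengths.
Row-insert each entry into an empty tableau.

After inserting 8: P = [[8]].
After inserting 4: P = [[4], [8]].
After inserting 2: P = [[2], [4], [8]].
After inserting 3: P = [[2, 3], [4], [8]].
After inserting 7: P = [[2, 3, 7], [4], [8]].
After inserting 5: P = [[2, 3, 5], [4, 7], [8]].
After inserting 6: P = [[2, 3, 5, 6], [4, 7], [8]].
After inserting 1: P = [[1, 3, 5, 6], [2, 7], [4], [8]].

The final insertion tableau P = [[1, 3, 5, 6], [2, 7], [4], [8]] has shape [4, 2, 1, 1].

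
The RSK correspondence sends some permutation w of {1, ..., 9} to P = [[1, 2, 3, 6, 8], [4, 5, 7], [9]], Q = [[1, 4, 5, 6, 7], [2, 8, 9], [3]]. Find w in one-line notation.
Reverse the RSK construction: for i from n down to 1, find the cell of Q containing i, remove the entry at that cell from P, and reverse-bump it up through P; the value ejected from row 1 is w(i).

Step i=9: Q has 9 at row 2, column 3; remove 7 from row 2 of P and reverse-bump: 7 enters row 1 and ejects 6. So w(9) = 6. P is now [[1, 2, 3, 7, 8], [4, 5], [9]].
Step i=8: Q has 8 at row 2, column 2; remove 5 from row 2 of P and reverse-bump: 5 enters row 1 and ejects 3. So w(8) = 3. P is now [[1, 2, 5, 7, 8], [4], [9]].
Step i=7: Q has 7 at row 1, column 5; remove that cell from P, ejecting 8. So w(7) = 8. P is now [[1, 2, 5, 7], [4], [9]].
Step i=6: Q has 6 at row 1, column 4; remove that cell from P, ejecting 7. So w(6) = 7. P is now [[1, 2, 5], [4], [9]].
Step i=5: Q has 5 at row 1, column 3; remove that cell from P, ejecting 5. So w(5) = 5. P is now [[1, 2], [4], [9]].
Step i=4: Q has 4 at row 1, column 2; remove that cell from P, ejecting 2. So w(4) = 2. P is now [[1], [4], [9]].
Step i=3: Q has 3 at row 3, column 1; remove 9 from row 3 of P and reverse-bump: 9 enters row 2 and ejects 4; 4 enters row 1 and ejects 1. So w(3) = 1. P is now [[4], [9]].
Step i=2: Q has 2 at row 2, column 1; remove 9 from row 2 of P and reverse-bump: 9 enters row 1 and ejects 4. So w(2) = 4. P is now [[9]].
Step i=1: Q has 1 at row 1, column 1; remove that cell from P, ejecting 9. So w(1) = 9. P is now [].

So w = 9 4 1 2 5 7 8 3 6.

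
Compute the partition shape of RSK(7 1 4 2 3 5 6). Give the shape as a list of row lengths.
[5, 1, 1]

Row-insert each entry into an empty tableau.

After inserting 7: P = [[7]].
After inserting 1: P = [[1], [7]].
After inserting 4: P = [[1, 4], [7]].
After inserting 2: P = [[1, 2], [4], [7]].
After inserting 3: P = [[1, 2, 3], [4], [7]].
After inserting 5: P = [[1, 2, 3, 5], [4], [7]].
After inserting 6: P = [[1, 2, 3, 5, 6], [4], [7]].

The final insertion tableau P = [[1, 2, 3, 5, 6], [4], [7]] has shape [5, 1, 1].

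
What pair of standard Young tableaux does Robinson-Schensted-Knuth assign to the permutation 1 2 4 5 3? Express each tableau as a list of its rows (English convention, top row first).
Insert each entry of the permutation into P by Schensted row insertion, recording in Q the position of each new cell.

Insert 1: appended to row 1. P = [[1]].
Insert 2: appended to row 1. P = [[1, 2]].
Insert 4: appended to row 1. P = [[1, 2, 4]].
Insert 5: appended to row 1. P = [[1, 2, 4, 5]].
Insert 3: 3 bumps 4 from row 1; 4 starts row 2. P = [[1, 2, 3, 5], [4]].

So P = [[1, 2, 3, 5], [4]], Q = [[1, 2, 3, 4], [5]].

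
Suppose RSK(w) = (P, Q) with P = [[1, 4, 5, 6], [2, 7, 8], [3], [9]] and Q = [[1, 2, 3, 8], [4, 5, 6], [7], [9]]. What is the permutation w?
Reverse the RSK construction: for i from n down to 1, find the cell of Q containing i, remove the entry at that cell from P, and reverse-bump it up through P; the value ejected from row 1 is w(i).

Step i=9: Q has 9 at row 4, column 1; remove 9 from row 4 of P and reverse-bump: 9 enters row 3 and ejects 3; 3 enters row 2 and ejects 2; 2 enters row 1 and ejects 1. So w(9) = 1. P is now [[2, 4, 5, 6], [3, 7, 8], [9]].
Step i=8: Q has 8 at row 1, column 4; remove that cell from P, ejecting 6. So w(8) = 6. P is now [[2, 4, 5], [3, 7, 8], [9]].
Step i=7: Q has 7 at row 3, column 1; remove 9 from row 3 of P and reverse-bump: 9 enters row 2 and ejects 8; 8 enters row 1 and ejects 5. So w(7) = 5. P is now [[2, 4, 8], [3, 7, 9]].
Step i=6: Q has 6 at row 2, column 3; remove 9 from row 2 of P and reverse-bump: 9 enters row 1 and ejects 8. So w(6) = 8. P is now [[2, 4, 9], [3, 7]].
Step i=5: Q has 5 at row 2, column 2; remove 7 from row 2 of P and reverse-bump: 7 enters row 1 and ejects 4. So w(5) = 4. P is now [[2, 7, 9], [3]].
Step i=4: Q has 4 at row 2, column 1; remove 3 from row 2 of P and reverse-bump: 3 enters row 1 and ejects 2. So w(4) = 2. P is now [[3, 7, 9]].
Step i=3: Q has 3 at row 1, column 3; remove that cell from P, ejecting 9. So w(3) = 9. P is now [[3, 7]].
Step i=2: Q has 2 at row 1, column 2; remove that cell from P, ejecting 7. So w(2) = 7. P is now [[3]].
Step i=1: Q has 1 at row 1, column 1; remove that cell from P, ejecting 3. So w(1) = 3. P is now [].

So w = 3 7 9 2 4 8 5 6 1.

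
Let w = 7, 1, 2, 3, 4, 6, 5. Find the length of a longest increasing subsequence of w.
5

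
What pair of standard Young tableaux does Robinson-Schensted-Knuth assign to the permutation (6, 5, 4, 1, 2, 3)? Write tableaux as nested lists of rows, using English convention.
Insert each entry of the permutation into P by Schensted row insertion, recording in Q the position of each new cell.

Insert 6: appended to row 1. P = [[6]].
Insert 5: 5 bumps 6 from row 1; 6 starts row 2. P = [[5], [6]].
Insert 4: 4 bumps 5 from row 1; 5 bumps 6 from row 2; 6 starts row 3. P = [[4], [5], [6]].
Insert 1: 1 bumps 4 from row 1; 4 bumps 5 from row 2; 5 bumps 6 from row 3; 6 starts row 4. P = [[1], [4], [5], [6]].
Insert 2: appended to row 1. P = [[1, 2], [4], [5], [6]].
Insert 3: appended to row 1. P = [[1, 2, 3], [4], [5], [6]].

So P = [[1, 2, 3], [4], [5], [6]], Q = [[1, 5, 6], [2], [3], [4]].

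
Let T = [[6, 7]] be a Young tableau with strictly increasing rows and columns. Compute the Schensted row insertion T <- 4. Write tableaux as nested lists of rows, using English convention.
In row 1, 4 replaces 6 (the leftmost entry greater than 4); 6 is bumped to row 2. 6 starts a new row 2. The new tableau is [[4, 7], [6]].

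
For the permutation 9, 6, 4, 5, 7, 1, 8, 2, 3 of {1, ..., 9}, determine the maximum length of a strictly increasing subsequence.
4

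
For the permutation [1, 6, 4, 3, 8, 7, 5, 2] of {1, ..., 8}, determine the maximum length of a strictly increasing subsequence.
3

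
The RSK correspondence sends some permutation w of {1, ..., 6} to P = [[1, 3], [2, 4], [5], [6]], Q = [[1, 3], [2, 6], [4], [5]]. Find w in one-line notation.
6 2 5 4 1 3

Reverse RSK: for i = n, n-1, ..., 1, locate i in Q, remove the corresponding corner cell from P, and reverse-bump its entry up through P; the value ejected from row 1 is w(i).

So w = 6 2 5 4 1 3.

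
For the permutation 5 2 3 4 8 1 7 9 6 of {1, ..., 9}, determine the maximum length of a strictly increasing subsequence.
5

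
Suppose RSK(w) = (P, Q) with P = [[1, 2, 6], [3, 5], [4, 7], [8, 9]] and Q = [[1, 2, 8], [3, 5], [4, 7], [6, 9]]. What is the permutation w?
8 9 4 3 7 1 5 6 2

Reverse the RSK construction: for i from n down to 1, find the cell of Q containing i, remove the entry at that cell from P, and reverse-bump it up through P; the value ejected from row 1 is w(i).

Step i=9: Q has 9 at row 4, column 2; remove 9 from row 4 of P and reverse-bump: 9 enters row 3 and ejects 7; 7 enters row 2 and ejects 5; 5 enters row 1 and ejects 2. So w(9) = 2. P is now [[1, 5, 6], [3, 7], [4, 9], [8]].
Step i=8: Q has 8 at row 1, column 3; remove that cell from P, ejecting 6. So w(8) = 6. P is now [[1, 5], [3, 7], [4, 9], [8]].
Step i=7: Q has 7 at row 3, column 2; remove 9 from row 3 of P and reverse-bump: 9 enters row 2 and ejects 7; 7 enters row 1 and ejects 5. So w(7) = 5. P is now [[1, 7], [3, 9], [4], [8]].
Step i=6: Q has 6 at row 4, column 1; remove 8 from row 4 of P and reverse-bump: 8 enters row 3 and ejects 4; 4 enters row 2 and ejects 3; 3 enters row 1 and ejects 1. So w(6) = 1. P is now [[3, 7], [4, 9], [8]].
Step i=5: Q has 5 at row 2, column 2; remove 9 from row 2 of P and reverse-bump: 9 enters row 1 and ejects 7. So w(5) = 7. P is now [[3, 9], [4], [8]].
Step i=4: Q has 4 at row 3, column 1; remove 8 from row 3 of P and reverse-bump: 8 enters row 2 and ejects 4; 4 enters row 1 and ejects 3. So w(4) = 3. P is now [[4, 9], [8]].
Step i=3: Q has 3 at row 2, column 1; remove 8 from row 2 of P and reverse-bump: 8 enters row 1 and ejects 4. So w(3) = 4. P is now [[8, 9]].
Step i=2: Q has 2 at row 1, column 2; remove that cell from P, ejecting 9. So w(2) = 9. P is now [[8]].
Step i=1: Q has 1 at row 1, column 1; remove that cell from P, ejecting 8. So w(1) = 8. P is now [].

So w = 8 9 4 3 7 1 5 6 2.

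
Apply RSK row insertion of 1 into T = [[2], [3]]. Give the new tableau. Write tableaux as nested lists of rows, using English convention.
[[1], [2], [3]]

In row 1, 1 replaces 2 (the leftmost entry greater than 1); 2 is bumped to row 2. In row 2, 2 replaces 3 (the leftmost entry greater than 2); 3 is bumped to row 3. 3 starts a new row 3. The new tableau is [[1], [2], [3]].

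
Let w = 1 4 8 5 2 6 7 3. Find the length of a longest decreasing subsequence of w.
3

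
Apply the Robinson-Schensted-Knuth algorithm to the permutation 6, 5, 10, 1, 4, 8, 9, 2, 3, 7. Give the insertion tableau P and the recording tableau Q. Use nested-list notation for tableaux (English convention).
Insert each entry of the permutation into P by Schensted row insertion, recording in Q the position of each new cell.

After inserting 6: P = [[6]].
After inserting 5: P = [[5], [6]].
After inserting 10: P = [[5, 10], [6]].
After inserting 1: P = [[1, 10], [5], [6]].
After inserting 4: P = [[1, 4], [5, 10], [6]].
After inserting 8: P = [[1, 4, 8], [5, 10], [6]].
After inserting 9: P = [[1, 4, 8, 9], [5, 10], [6]].
After inserting 2: P = [[1, 2, 8, 9], [4, 10], [5], [6]].
After inserting 3: P = [[1, 2, 3, 9], [4, 8], [5, 10], [6]].
After inserting 7: P = [[1, 2, 3, 7], [4, 8, 9], [5, 10], [6]].

So P = [[1, 2, 3, 7], [4, 8, 9], [5, 10], [6]], Q = [[1, 3, 6, 7], [2, 5, 10], [4, 9], [8]].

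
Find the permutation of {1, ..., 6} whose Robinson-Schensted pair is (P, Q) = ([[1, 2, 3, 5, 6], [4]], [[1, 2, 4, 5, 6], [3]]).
1 4 2 3 5 6

Reverse the RSK construction: for i from n down to 1, find the cell of Q containing i, remove the entry at that cell from P, and reverse-bump it up through P; the value ejected from row 1 is w(i).

Step i=6: Q has 6 at row 1, column 5; remove that cell from P, ejecting 6. So w(6) = 6. P is now [[1, 2, 3, 5], [4]].
Step i=5: Q has 5 at row 1, column 4; remove that cell from P, ejecting 5. So w(5) = 5. P is now [[1, 2, 3], [4]].
Step i=4: Q has 4 at row 1, column 3; remove that cell from P, ejecting 3. So w(4) = 3. P is now [[1, 2], [4]].
Step i=3: Q has 3 at row 2, column 1; remove 4 from row 2 of P and reverse-bump: 4 enters row 1 and ejects 2. So w(3) = 2. P is now [[1, 4]].
Step i=2: Q has 2 at row 1, column 2; remove that cell from P, ejecting 4. So w(2) = 4. P is now [[1]].
Step i=1: Q has 1 at row 1, column 1; remove that cell from P, ejecting 1. So w(1) = 1. P is now [].

So w = 1 4 2 3 5 6.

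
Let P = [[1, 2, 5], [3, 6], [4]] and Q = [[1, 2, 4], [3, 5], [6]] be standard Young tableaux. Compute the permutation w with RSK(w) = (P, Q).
1 4 3 6 5 2

Reverse the RSK construction: for i from n down to 1, find the cell of Q containing i, remove the entry at that cell from P, and reverse-bump it up through P; the value ejected from row 1 is w(i).

Step i=6: Q has 6 at row 3, column 1; remove 4 from row 3 of P and reverse-bump: 4 enters row 2 and ejects 3; 3 enters row 1 and ejects 2. So w(6) = 2. P is now [[1, 3, 5], [4, 6]].
Step i=5: Q has 5 at row 2, column 2; remove 6 from row 2 of P and reverse-bump: 6 enters row 1 and ejects 5. So w(5) = 5. P is now [[1, 3, 6], [4]].
Step i=4: Q has 4 at row 1, column 3; remove that cell from P, ejecting 6. So w(4) = 6. P is now [[1, 3], [4]].
Step i=3: Q has 3 at row 2, column 1; remove 4 from row 2 of P and reverse-bump: 4 enters row 1 and ejects 3. So w(3) = 3. P is now [[1, 4]].
Step i=2: Q has 2 at row 1, column 2; remove that cell from P, ejecting 4. So w(2) = 4. P is now [[1]].
Step i=1: Q has 1 at row 1, column 1; remove that cell from P, ejecting 1. So w(1) = 1. P is now [].

So w = 1 4 3 6 5 2.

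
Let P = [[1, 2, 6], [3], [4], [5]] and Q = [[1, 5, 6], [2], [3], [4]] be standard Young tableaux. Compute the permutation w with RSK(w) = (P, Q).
Reverse RSK: for i = n, n-1, ..., 1, locate i in Q, remove the corresponding corner cell from P, and reverse-bump its entry up through P; the value ejected from row 1 is w(i).

So w = 5 4 3 1 2 6.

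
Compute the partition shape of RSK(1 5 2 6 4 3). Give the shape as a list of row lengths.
[3, 2, 1]

Row-insert each entry into an empty tableau.

After inserting 1: P = [[1]].
After inserting 5: P = [[1, 5]].
After inserting 2: P = [[1, 2], [5]].
After inserting 6: P = [[1, 2, 6], [5]].
After inserting 4: P = [[1, 2, 4], [5, 6]].
After inserting 3: P = [[1, 2, 3], [4, 6], [5]].

The final insertion tableau P = [[1, 2, 3], [4, 6], [5]] has shape [3, 2, 1].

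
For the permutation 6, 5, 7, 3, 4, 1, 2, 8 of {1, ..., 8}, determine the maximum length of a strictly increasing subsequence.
3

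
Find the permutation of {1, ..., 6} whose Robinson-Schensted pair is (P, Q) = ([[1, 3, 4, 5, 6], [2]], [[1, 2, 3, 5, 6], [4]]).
2 3 4 1 5 6

Reverse the RSK construction: for i from n down to 1, find the cell of Q containing i, remove the entry at that cell from P, and reverse-bump it up through P; the value ejected from row 1 is w(i).

Step i=6: Q has 6 at row 1, column 5; remove that cell from P, ejecting 6. So w(6) = 6. P is now [[1, 3, 4, 5], [2]].
Step i=5: Q has 5 at row 1, column 4; remove that cell from P, ejecting 5. So w(5) = 5. P is now [[1, 3, 4], [2]].
Step i=4: Q has 4 at row 2, column 1; remove 2 from row 2 of P and reverse-bump: 2 enters row 1 and ejects 1. So w(4) = 1. P is now [[2, 3, 4]].
Step i=3: Q has 3 at row 1, column 3; remove that cell from P, ejecting 4. So w(3) = 4. P is now [[2, 3]].
Step i=2: Q has 2 at row 1, column 2; remove that cell from P, ejecting 3. So w(2) = 3. P is now [[2]].
Step i=1: Q has 1 at row 1, column 1; remove that cell from P, ejecting 2. So w(1) = 2. P is now [].

So w = 2 3 4 1 5 6.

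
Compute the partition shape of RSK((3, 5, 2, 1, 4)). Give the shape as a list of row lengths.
[2, 2, 1]

Row-insert each entry into an empty tableau.

After inserting 3: P = [[3]].
After inserting 5: P = [[3, 5]].
After inserting 2: P = [[2, 5], [3]].
After inserting 1: P = [[1, 5], [2], [3]].
After inserting 4: P = [[1, 4], [2, 5], [3]].

The final insertion tableau P = [[1, 4], [2, 5], [3]] has shape [2, 2, 1].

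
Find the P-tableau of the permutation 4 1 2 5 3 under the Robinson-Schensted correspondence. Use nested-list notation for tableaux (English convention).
P = [[1, 2, 3], [4, 5]]

Insert 4: appended to row 1. P = [[4]].
Insert 1: 1 bumps 4 from row 1; 4 starts row 2. P = [[1], [4]].
Insert 2: appended to row 1. P = [[1, 2], [4]].
Insert 5: appended to row 1. P = [[1, 2, 5], [4]].
Insert 3: 3 bumps 5 from row 1; 5 appends to row 2. P = [[1, 2, 3], [4, 5]].

So P = [[1, 2, 3], [4, 5]].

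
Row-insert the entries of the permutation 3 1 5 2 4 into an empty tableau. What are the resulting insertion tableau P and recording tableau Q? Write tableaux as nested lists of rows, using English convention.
Insert each entry of the permutation into P by Schensted row insertion, recording in Q the position of each new cell.

After inserting 3: P = [[3]].
After inserting 1: P = [[1], [3]].
After inserting 5: P = [[1, 5], [3]].
After inserting 2: P = [[1, 2], [3, 5]].
After inserting 4: P = [[1, 2, 4], [3, 5]].

So P = [[1, 2, 4], [3, 5]], Q = [[1, 3, 5], [2, 4]].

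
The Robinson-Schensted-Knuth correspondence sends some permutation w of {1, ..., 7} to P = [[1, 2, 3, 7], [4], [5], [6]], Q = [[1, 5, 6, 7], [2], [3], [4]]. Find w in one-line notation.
Reverse the RSK construction: for i from n down to 1, find the cell of Q containing i, remove the entry at that cell from P, and reverse-bump it up through P; the value ejected from row 1 is w(i).

Step i=7: Q has 7 at row 1, column 4; remove that cell from P, ejecting 7. So w(7) = 7. P is now [[1, 2, 3], [4], [5], [6]].
Step i=6: Q has 6 at row 1, column 3; remove that cell from P, ejecting 3. So w(6) = 3. P is now [[1, 2], [4], [5], [6]].
Step i=5: Q has 5 at row 1, column 2; remove that cell from P, ejecting 2. So w(5) = 2. P is now [[1], [4], [5], [6]].
Step i=4: Q has 4 at row 4, column 1; remove 6 from row 4 of P and reverse-bump: 6 enters row 3 and ejects 5; 5 enters row 2 and ejects 4; 4 enters row 1 and ejects 1. So w(4) = 1. P is now [[4], [5], [6]].
Step i=3: Q has 3 at row 3, column 1; remove 6 from row 3 of P and reverse-bump: 6 enters row 2 and ejects 5; 5 enters row 1 and ejects 4. So w(3) = 4. P is now [[5], [6]].
Step i=2: Q has 2 at row 2, column 1; remove 6 from row 2 of P and reverse-bump: 6 enters row 1 and ejects 5. So w(2) = 5. P is now [[6]].
Step i=1: Q has 1 at row 1, column 1; remove that cell from P, ejecting 6. So w(1) = 6. P is now [].

So w = 6 5 4 1 2 3 7.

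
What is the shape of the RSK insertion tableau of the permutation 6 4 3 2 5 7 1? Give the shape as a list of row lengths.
Row-insert each entry into an empty tableau.

After inserting 6: P = [[6]].
After inserting 4: P = [[4], [6]].
After inserting 3: P = [[3], [4], [6]].
After inserting 2: P = [[2], [3], [4], [6]].
After inserting 5: P = [[2, 5], [3], [4], [6]].
After inserting 7: P = [[2, 5, 7], [3], [4], [6]].
After inserting 1: P = [[1, 5, 7], [2], [3], [4], [6]].

The final insertion tableau P = [[1, 5, 7], [2], [3], [4], [6]] has shape [3, 1, 1, 1, 1].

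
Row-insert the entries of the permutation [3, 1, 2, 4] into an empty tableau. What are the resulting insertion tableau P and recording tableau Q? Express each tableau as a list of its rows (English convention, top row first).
Insert each entry of the permutation into P by Schensted row insertion, recording in Q the position of each new cell.

Insert 3: appended to row 1. P = [[3]].
Insert 1: 1 bumps 3 from row 1; 3 starts row 2. P = [[1], [3]].
Insert 2: appended to row 1. P = [[1, 2], [3]].
Insert 4: appended to row 1. P = [[1, 2, 4], [3]].

So P = [[1, 2, 4], [3]], Q = [[1, 3, 4], [2]].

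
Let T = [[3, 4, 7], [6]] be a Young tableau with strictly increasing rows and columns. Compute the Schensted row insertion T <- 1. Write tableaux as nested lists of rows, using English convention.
In row 1, 1 replaces 3 (the leftmost entry greater than 1); 3 is bumped to row 2. In row 2, 3 replaces 6 (the leftmost entry greater than 3); 6 is bumped to row 3. 6 starts a new row 3. The new tableau is [[1, 4, 7], [3], [6]].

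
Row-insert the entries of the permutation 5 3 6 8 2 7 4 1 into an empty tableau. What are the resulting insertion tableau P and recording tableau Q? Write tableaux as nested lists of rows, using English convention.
Insert each entry of the permutation into P by Schensted row insertion, recording in Q the position of each new cell.

Insert 5: appended to row 1. P = [[5]], Q = [[1]].
Insert 3: 3 bumps 5 from row 1; 5 starts row 2. P = [[3], [5]], Q = [[1], [2]].
Insert 6: appended to row 1. P = [[3, 6], [5]], Q = [[1, 3], [2]].
Insert 8: appended to row 1. P = [[3, 6, 8], [5]], Q = [[1, 3, 4], [2]].
Insert 2: 2 bumps 3 from row 1; 3 bumps 5 from row 2; 5 starts row 3. P = [[2, 6, 8], [3], [5]], Q = [[1, 3, 4], [2], [5]].
Insert 7: 7 bumps 8 from row 1; 8 appends to row 2. P = [[2, 6, 7], [3, 8], [5]], Q = [[1, 3, 4], [2, 6], [5]].
Insert 4: 4 bumps 6 from row 1; 6 bumps 8 from row 2; 8 appends to row 3. P = [[2, 4, 7], [3, 6], [5, 8]], Q = [[1, 3, 4], [2, 6], [5, 7]].
Insert 1: 1 bumps 2 from row 1; 2 bumps 3 from row 2; 3 bumps 5 from row 3; 5 starts row 4. P = [[1, 4, 7], [2, 6], [3, 8], [5]], Q = [[1, 3, 4], [2, 6], [5, 7], [8]].

So P = [[1, 4, 7], [2, 6], [3, 8], [5]], Q = [[1, 3, 4], [2, 6], [5, 7], [8]].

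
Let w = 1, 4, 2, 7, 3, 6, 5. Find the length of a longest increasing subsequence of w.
4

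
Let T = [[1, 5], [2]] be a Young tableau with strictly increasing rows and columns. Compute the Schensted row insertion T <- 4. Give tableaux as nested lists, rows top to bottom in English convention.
[[1, 4], [2, 5]]

In row 1, 4 replaces 5 (the leftmost entry greater than 4); 5 is bumped to row 2. 5 is appended to row 2. The new tableau is [[1, 4], [2, 5]].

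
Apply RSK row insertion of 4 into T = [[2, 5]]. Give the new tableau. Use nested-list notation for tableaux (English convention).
[[2, 4], [5]]

In row 1, 4 replaces 5 (the leftmost entry greater than 4); 5 is bumped to row 2. 5 starts a new row 2. The new tableau is [[2, 4], [5]].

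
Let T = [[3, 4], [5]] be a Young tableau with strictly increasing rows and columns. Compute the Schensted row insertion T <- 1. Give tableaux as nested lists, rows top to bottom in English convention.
[[1, 4], [3], [5]]

In row 1, 1 replaces 3 (the leftmost entry greater than 1); 3 is bumped to row 2. In row 2, 3 replaces 5 (the leftmost entry greater than 3); 5 is bumped to row 3. 5 starts a new row 3. The new tableau is [[1, 4], [3], [5]].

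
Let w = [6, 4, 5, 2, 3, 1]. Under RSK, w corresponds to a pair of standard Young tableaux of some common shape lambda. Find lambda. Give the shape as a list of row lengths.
[2, 2, 1, 1]

RSK row insertion gives P = [[1, 3], [2, 5], [4], [6]], which has shape [2, 2, 1, 1].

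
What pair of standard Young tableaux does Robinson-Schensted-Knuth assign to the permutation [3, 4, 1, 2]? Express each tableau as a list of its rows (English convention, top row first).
P = [[1, 2], [3, 4]], Q = [[1, 2], [3, 4]]

Insert each entry of the permutation into P by Schensted row insertion, recording in Q the position of each new cell.

Insert 3: appended to row 1. P = [[3]], Q = [[1]].
Insert 4: appended to row 1. P = [[3, 4]], Q = [[1, 2]].
Insert 1: 1 bumps 3 from row 1; 3 starts row 2. P = [[1, 4], [3]], Q = [[1, 2], [3]].
Insert 2: 2 bumps 4 from row 1; 4 appends to row 2. P = [[1, 2], [3, 4]], Q = [[1, 2], [3, 4]].

So P = [[1, 2], [3, 4]], Q = [[1, 2], [3, 4]].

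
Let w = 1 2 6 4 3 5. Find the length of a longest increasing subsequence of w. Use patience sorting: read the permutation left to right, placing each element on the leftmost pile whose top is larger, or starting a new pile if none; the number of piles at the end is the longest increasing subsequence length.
1: new pile. tops = [1]
2: new pile. tops = [1, 2]
6: new pile. tops = [1, 2, 6]
4: onto pile 3 (replacing 6). tops = [1, 2, 4]
3: onto pile 3 (replacing 4). tops = [1, 2, 3]
5: new pile. tops = [1, 2, 3, 5]

4 piles, so the longest increasing subsequence has length 4.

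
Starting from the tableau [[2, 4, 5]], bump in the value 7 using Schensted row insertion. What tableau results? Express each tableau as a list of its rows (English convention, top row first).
[[2, 4, 5, 7]]

7 is larger than every entry of row 1, so it is appended to row 1. The new tableau is [[2, 4, 5, 7]].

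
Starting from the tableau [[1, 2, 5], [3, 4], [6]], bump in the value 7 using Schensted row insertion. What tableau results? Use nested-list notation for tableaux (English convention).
7 is larger than every entry of row 1, so it is appended to row 1. The new tableau is [[1, 2, 5, 7], [3, 4], [6]].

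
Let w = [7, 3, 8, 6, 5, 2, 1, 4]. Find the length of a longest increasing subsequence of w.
2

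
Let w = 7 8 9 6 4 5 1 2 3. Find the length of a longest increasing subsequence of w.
3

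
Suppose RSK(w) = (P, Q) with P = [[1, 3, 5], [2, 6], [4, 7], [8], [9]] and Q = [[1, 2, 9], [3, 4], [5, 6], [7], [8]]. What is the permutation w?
Reverse the RSK construction: for i from n down to 1, find the cell of Q containing i, remove the entry at that cell from P, and reverse-bump it up through P; the value ejected from row 1 is w(i).

Step i=9: Q has 9 at row 1, column 3; remove that cell from P, ejecting 5. So w(9) = 5. P is now [[1, 3], [2, 6], [4, 7], [8], [9]].
Step i=8: Q has 8 at row 5, column 1; remove 9 from row 5 of P and reverse-bump: 9 enters row 4 and ejects 8; 8 enters row 3 and ejects 7; 7 enters row 2 and ejects 6; 6 enters row 1 and ejects 3. So w(8) = 3. P is now [[1, 6], [2, 7], [4, 8], [9]].
Step i=7: Q has 7 at row 4, column 1; remove 9 from row 4 of P and reverse-bump: 9 enters row 3 and ejects 8; 8 enters row 2 and ejects 7; 7 enters row 1 and ejects 6. So w(7) = 6. P is now [[1, 7], [2, 8], [4, 9]].
Step i=6: Q has 6 at row 3, column 2; remove 9 from row 3 of P and reverse-bump: 9 enters row 2 and ejects 8; 8 enters row 1 and ejects 7. So w(6) = 7. P is now [[1, 8], [2, 9], [4]].
Step i=5: Q has 5 at row 3, column 1; remove 4 from row 3 of P and reverse-bump: 4 enters row 2 and ejects 2; 2 enters row 1 and ejects 1. So w(5) = 1. P is now [[2, 8], [4, 9]].
Step i=4: Q has 4 at row 2, column 2; remove 9 from row 2 of P and reverse-bump: 9 enters row 1 and ejects 8. So w(4) = 8. P is now [[2, 9], [4]].
Step i=3: Q has 3 at row 2, column 1; remove 4 from row 2 of P and reverse-bump: 4 enters row 1 and ejects 2. So w(3) = 2. P is now [[4, 9]].
Step i=2: Q has 2 at row 1, column 2; remove that cell from P, ejecting 9. So w(2) = 9. P is now [[4]].
Step i=1: Q has 1 at row 1, column 1; remove that cell from P, ejecting 4. So w(1) = 4. P is now [].

So w = 4 9 2 8 1 7 6 3 5.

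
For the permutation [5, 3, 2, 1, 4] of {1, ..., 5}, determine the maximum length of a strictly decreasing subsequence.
4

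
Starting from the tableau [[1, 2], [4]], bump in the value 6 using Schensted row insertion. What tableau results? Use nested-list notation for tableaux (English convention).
6 is larger than every entry of row 1, so it is appended to row 1. The new tableau is [[1, 2, 6], [4]].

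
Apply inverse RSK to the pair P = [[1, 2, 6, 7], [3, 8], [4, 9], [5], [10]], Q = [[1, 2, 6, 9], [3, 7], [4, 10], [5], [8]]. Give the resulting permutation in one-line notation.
Reverse the RSK construction: for i from n down to 1, find the cell of Q containing i, remove the entry at that cell from P, and reverse-bump it up through P; the value ejected from row 1 is w(i).

Step i=10: Q has 10 at row 3, column 2; remove 9 from row 3 of P and reverse-bump: 9 enters row 2 and ejects 8; 8 enters row 1 and ejects 7. So w(10) = 7. P is now [[1, 2, 6, 8], [3, 9], [4], [5], [10]].
Step i=9: Q has 9 at row 1, column 4; remove that cell from P, ejecting 8. So w(9) = 8. P is now [[1, 2, 6], [3, 9], [4], [5], [10]].
Step i=8: Q has 8 at row 5, column 1; remove 10 from row 5 of P and reverse-bump: 10 enters row 4 and ejects 5; 5 enters row 3 and ejects 4; 4 enters row 2 and ejects 3; 3 enters row 1 and ejects 2. So w(8) = 2. P is now [[1, 3, 6], [4, 9], [5], [10]].
Step i=7: Q has 7 at row 2, column 2; remove 9 from row 2 of P and reverse-bump: 9 enters row 1 and ejects 6. So w(7) = 6. P is now [[1, 3, 9], [4], [5], [10]].
Step i=6: Q has 6 at row 1, column 3; remove that cell from P, ejecting 9. So w(6) = 9. P is now [[1, 3], [4], [5], [10]].
Step i=5: Q has 5 at row 4, column 1; remove 10 from row 4 of P and reverse-bump: 10 enters row 3 and ejects 5; 5 enters row 2 and ejects 4; 4 enters row 1 and ejects 3. So w(5) = 3. P is now [[1, 4], [5], [10]].
Step i=4: Q has 4 at row 3, column 1; remove 10 from row 3 of P and reverse-bump: 10 enters row 2 and ejects 5; 5 enters row 1 and ejects 4. So w(4) = 4. P is now [[1, 5], [10]].
Step i=3: Q has 3 at row 2, column 1; remove 10 from row 2 of P and reverse-bump: 10 enters row 1 and ejects 5. So w(3) = 5. P is now [[1, 10]].
Step i=2: Q has 2 at row 1, column 2; remove that cell from P, ejecting 10. So w(2) = 10. P is now [[1]].
Step i=1: Q has 1 at row 1, column 1; remove that cell from P, ejecting 1. So w(1) = 1. P is now [].

So w = 1 10 5 4 3 9 6 2 8 7.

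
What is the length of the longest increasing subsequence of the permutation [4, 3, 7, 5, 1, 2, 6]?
3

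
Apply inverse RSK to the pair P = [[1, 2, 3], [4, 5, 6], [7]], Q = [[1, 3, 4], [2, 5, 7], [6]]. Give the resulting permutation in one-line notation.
Reverse the RSK construction: for i from n down to 1, find the cell of Q containing i, remove the entry at that cell from P, and reverse-bump it up through P; the value ejected from row 1 is w(i).

Step i=7: Q has 7 at row 2, column 3; remove 6 from row 2 of P and reverse-bump: 6 enters row 1 and ejects 3. So w(7) = 3. P is now [[1, 2, 6], [4, 5], [7]].
Step i=6: Q has 6 at row 3, column 1; remove 7 from row 3 of P and reverse-bump: 7 enters row 2 and ejects 5; 5 enters row 1 and ejects 2. So w(6) = 2. P is now [[1, 5, 6], [4, 7]].
Step i=5: Q has 5 at row 2, column 2; remove 7 from row 2 of P and reverse-bump: 7 enters row 1 and ejects 6. So w(5) = 6. P is now [[1, 5, 7], [4]].
Step i=4: Q has 4 at row 1, column 3; remove that cell from P, ejecting 7. So w(4) = 7. P is now [[1, 5], [4]].
Step i=3: Q has 3 at row 1, column 2; remove that cell from P, ejecting 5. So w(3) = 5. P is now [[1], [4]].
Step i=2: Q has 2 at row 2, column 1; remove 4 from row 2 of P and reverse-bump: 4 enters row 1 and ejects 1. So w(2) = 1. P is now [[4]].
Step i=1: Q has 1 at row 1, column 1; remove that cell from P, ejecting 4. So w(1) = 4. P is now [].

So w = 4 1 5 7 6 2 3.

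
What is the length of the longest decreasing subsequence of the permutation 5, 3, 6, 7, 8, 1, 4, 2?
3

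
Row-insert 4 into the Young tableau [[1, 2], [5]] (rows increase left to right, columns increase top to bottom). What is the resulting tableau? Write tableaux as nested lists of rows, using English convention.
4 is larger than every entry of row 1, so it is appended to row 1. The new tableau is [[1, 2, 4], [5]].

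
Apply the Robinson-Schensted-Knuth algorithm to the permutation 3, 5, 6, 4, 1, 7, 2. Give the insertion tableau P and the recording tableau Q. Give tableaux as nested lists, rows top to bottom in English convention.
Insert each entry of the permutation into P by Schensted row insertion, recording in Q the position of each new cell.

Insert 3: appended to row 1. P = [[3]].
Insert 5: appended to row 1. P = [[3, 5]].
Insert 6: appended to row 1. P = [[3, 5, 6]].
Insert 4: 4 bumps 5 from row 1; 5 starts row 2. P = [[3, 4, 6], [5]].
Insert 1: 1 bumps 3 from row 1; 3 bumps 5 from row 2; 5 starts row 3. P = [[1, 4, 6], [3], [5]].
Insert 7: appended to row 1. P = [[1, 4, 6, 7], [3], [5]].
Insert 2: 2 bumps 4 from row 1; 4 appends to row 2. P = [[1, 2, 6, 7], [3, 4], [5]].

So P = [[1, 2, 6, 7], [3, 4], [5]], Q = [[1, 2, 3, 6], [4, 7], [5]].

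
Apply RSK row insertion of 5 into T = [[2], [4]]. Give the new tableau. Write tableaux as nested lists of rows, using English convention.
[[2, 5], [4]]

5 is larger than every entry of row 1, so it is appended to row 1. The new tableau is [[2, 5], [4]].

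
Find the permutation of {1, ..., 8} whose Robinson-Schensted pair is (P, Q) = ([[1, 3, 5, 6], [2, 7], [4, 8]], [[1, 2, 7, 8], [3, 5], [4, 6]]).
4 8 2 1 7 3 5 6

Reverse RSK: for i = n, n-1, ..., 1, locate i in Q, remove the corresponding corner cell from P, and reverse-bump its entry up through P; the value ejected from row 1 is w(i).

So w = 4 8 2 1 7 3 5 6.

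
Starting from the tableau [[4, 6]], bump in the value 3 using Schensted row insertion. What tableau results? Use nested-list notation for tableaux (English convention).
[[3, 6], [4]]

In row 1, 3 replaces 4 (the leftmost entry greater than 3); 4 is bumped to row 2. 4 starts a new row 2. The new tableau is [[3, 6], [4]].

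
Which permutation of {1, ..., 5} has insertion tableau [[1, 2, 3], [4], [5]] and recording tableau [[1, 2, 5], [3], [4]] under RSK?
Reverse the RSK construction: for i from n down to 1, find the cell of Q containing i, remove the entry at that cell from P, and reverse-bump it up through P; the value ejected from row 1 is w(i).

Step i=5: Q has 5 at row 1, column 3; remove that cell from P, ejecting 3. So w(5) = 3. P is now [[1, 2], [4], [5]].
Step i=4: Q has 4 at row 3, column 1; remove 5 from row 3 of P and reverse-bump: 5 enters row 2 and ejects 4; 4 enters row 1 and ejects 2. So w(4) = 2. P is now [[1, 4], [5]].
Step i=3: Q has 3 at row 2, column 1; remove 5 from row 2 of P and reverse-bump: 5 enters row 1 and ejects 4. So w(3) = 4. P is now [[1, 5]].
Step i=2: Q has 2 at row 1, column 2; remove that cell from P, ejecting 5. So w(2) = 5. P is now [[1]].
Step i=1: Q has 1 at row 1, column 1; remove that cell from P, ejecting 1. So w(1) = 1. P is now [].

So w = 1 5 4 2 3.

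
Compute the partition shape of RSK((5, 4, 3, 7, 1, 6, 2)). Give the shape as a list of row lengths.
Row-insert each entry into an empty tableau.

After inserting 5: P = [[5]].
After inserting 4: P = [[4], [5]].
After inserting 3: P = [[3], [4], [5]].
After inserting 7: P = [[3, 7], [4], [5]].
After inserting 1: P = [[1, 7], [3], [4], [5]].
After inserting 6: P = [[1, 6], [3, 7], [4], [5]].
After inserting 2: P = [[1, 2], [3, 6], [4, 7], [5]].

The final insertion tableau P = [[1, 2], [3, 6], [4, 7], [5]] has shape [2, 2, 2, 1].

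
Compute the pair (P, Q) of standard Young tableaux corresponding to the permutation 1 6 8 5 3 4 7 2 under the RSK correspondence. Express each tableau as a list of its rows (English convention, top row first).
P = [[1, 2, 4, 7], [3, 8], [5], [6]], Q = [[1, 2, 3, 7], [4, 6], [5], [8]]

Insert each entry of the permutation into P by Schensted row insertion, recording in Q the position of each new cell.

After inserting 1: P = [[1]].
After inserting 6: P = [[1, 6]].
After inserting 8: P = [[1, 6, 8]].
After inserting 5: P = [[1, 5, 8], [6]].
After inserting 3: P = [[1, 3, 8], [5], [6]].
After inserting 4: P = [[1, 3, 4], [5, 8], [6]].
After inserting 7: P = [[1, 3, 4, 7], [5, 8], [6]].
After inserting 2: P = [[1, 2, 4, 7], [3, 8], [5], [6]].

So P = [[1, 2, 4, 7], [3, 8], [5], [6]], Q = [[1, 2, 3, 7], [4, 6], [5], [8]].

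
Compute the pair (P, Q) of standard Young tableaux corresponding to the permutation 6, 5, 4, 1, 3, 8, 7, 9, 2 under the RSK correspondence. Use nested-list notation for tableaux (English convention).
Insert each entry of the permutation into P by Schensted row insertion, recording in Q the position of each new cell.

After inserting 6: P = [[6]].
After inserting 5: P = [[5], [6]].
After inserting 4: P = [[4], [5], [6]].
After inserting 1: P = [[1], [4], [5], [6]].
After inserting 3: P = [[1, 3], [4], [5], [6]].
After inserting 8: P = [[1, 3, 8], [4], [5], [6]].
After inserting 7: P = [[1, 3, 7], [4, 8], [5], [6]].
After inserting 9: P = [[1, 3, 7, 9], [4, 8], [5], [6]].
After inserting 2: P = [[1, 2, 7, 9], [3, 8], [4], [5], [6]].

So P = [[1, 2, 7, 9], [3, 8], [4], [5], [6]], Q = [[1, 5, 6, 8], [2, 7], [3], [4], [9]].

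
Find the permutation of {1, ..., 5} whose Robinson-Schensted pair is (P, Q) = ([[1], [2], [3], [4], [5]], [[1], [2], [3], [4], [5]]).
Reverse RSK: for i = n, n-1, ..., 1, locate i in Q, remove the corresponding corner cell from P, and reverse-bump its entry up through P; the value ejected from row 1 is w(i).

So w = 5 4 3 2 1.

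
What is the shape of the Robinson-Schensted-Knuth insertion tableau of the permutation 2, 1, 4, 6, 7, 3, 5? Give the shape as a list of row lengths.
Row-insert each entry into an empty tableau.

After inserting 2: P = [[2]].
After inserting 1: P = [[1], [2]].
After inserting 4: P = [[1, 4], [2]].
After inserting 6: P = [[1, 4, 6], [2]].
After inserting 7: P = [[1, 4, 6, 7], [2]].
After inserting 3: P = [[1, 3, 6, 7], [2, 4]].
After inserting 5: P = [[1, 3, 5, 7], [2, 4, 6]].

The final insertion tableau P = [[1, 3, 5, 7], [2, 4, 6]] has shape [4, 3].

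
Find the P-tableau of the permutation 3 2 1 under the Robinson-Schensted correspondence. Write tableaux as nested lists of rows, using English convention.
P = [[1], [2], [3]]

Insert 3: appended to row 1. P = [[3]].
Insert 2: 2 bumps 3 from row 1; 3 starts row 2. P = [[2], [3]].
Insert 1: 1 bumps 2 from row 1; 2 bumps 3 from row 2; 3 starts row 3. P = [[1], [2], [3]].

So P = [[1], [2], [3]].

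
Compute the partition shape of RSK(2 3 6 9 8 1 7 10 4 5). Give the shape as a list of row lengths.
Row-insert each entry into an empty tableau.

After inserting 2: P = [[2]].
After inserting 3: P = [[2, 3]].
After inserting 6: P = [[2, 3, 6]].
After inserting 9: P = [[2, 3, 6, 9]].
After inserting 8: P = [[2, 3, 6, 8], [9]].
After inserting 1: P = [[1, 3, 6, 8], [2], [9]].
After inserting 7: P = [[1, 3, 6, 7], [2, 8], [9]].
After inserting 10: P = [[1, 3, 6, 7, 10], [2, 8], [9]].
After inserting 4: P = [[1, 3, 4, 7, 10], [2, 6], [8], [9]].
After inserting 5: P = [[1, 3, 4, 5, 10], [2, 6, 7], [8], [9]].

The final insertion tableau P = [[1, 3, 4, 5, 10], [2, 6, 7], [8], [9]] has shape [5, 3, 1, 1].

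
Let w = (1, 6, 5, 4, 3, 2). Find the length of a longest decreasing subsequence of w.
5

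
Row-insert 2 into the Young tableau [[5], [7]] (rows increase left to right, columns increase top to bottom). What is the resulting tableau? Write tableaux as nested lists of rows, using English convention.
In row 1, 2 replaces 5 (the leftmost entry greater than 2); 5 is bumped to row 2. In row 2, 5 replaces 7 (the leftmost entry greater than 5); 7 is bumped to row 3. 7 starts a new row 3. The new tableau is [[2], [5], [7]].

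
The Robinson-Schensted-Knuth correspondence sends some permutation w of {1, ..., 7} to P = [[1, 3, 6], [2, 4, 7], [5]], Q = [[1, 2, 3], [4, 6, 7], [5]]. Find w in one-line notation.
2 5 7 4 1 3 6

Reverse the RSK construction: for i from n down to 1, find the cell of Q containing i, remove the entry at that cell from P, and reverse-bump it up through P; the value ejected from row 1 is w(i).

Step i=7: Q has 7 at row 2, column 3; remove 7 from row 2 of P and reverse-bump: 7 enters row 1 and ejects 6. So w(7) = 6. P is now [[1, 3, 7], [2, 4], [5]].
Step i=6: Q has 6 at row 2, column 2; remove 4 from row 2 of P and reverse-bump: 4 enters row 1 and ejects 3. So w(6) = 3. P is now [[1, 4, 7], [2], [5]].
Step i=5: Q has 5 at row 3, column 1; remove 5 from row 3 of P and reverse-bump: 5 enters row 2 and ejects 2; 2 enters row 1 and ejects 1. So w(5) = 1. P is now [[2, 4, 7], [5]].
Step i=4: Q has 4 at row 2, column 1; remove 5 from row 2 of P and reverse-bump: 5 enters row 1 and ejects 4. So w(4) = 4. P is now [[2, 5, 7]].
Step i=3: Q has 3 at row 1, column 3; remove that cell from P, ejecting 7. So w(3) = 7. P is now [[2, 5]].
Step i=2: Q has 2 at row 1, column 2; remove that cell from P, ejecting 5. So w(2) = 5. P is now [[2]].
Step i=1: Q has 1 at row 1, column 1; remove that cell from P, ejecting 2. So w(1) = 2. P is now [].

So w = 2 5 7 4 1 3 6.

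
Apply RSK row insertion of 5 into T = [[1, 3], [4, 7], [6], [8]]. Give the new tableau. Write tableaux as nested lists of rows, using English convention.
5 is larger than every entry of row 1, so it is appended to row 1. The new tableau is [[1, 3, 5], [4, 7], [6], [8]].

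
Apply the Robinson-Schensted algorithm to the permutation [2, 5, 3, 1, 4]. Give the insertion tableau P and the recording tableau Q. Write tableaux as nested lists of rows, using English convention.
Insert each entry of the permutation into P by Schensted row insertion, recording in Q the position of each new cell.

After inserting 2: P = [[2]].
After inserting 5: P = [[2, 5]].
After inserting 3: P = [[2, 3], [5]].
After inserting 1: P = [[1, 3], [2], [5]].
After inserting 4: P = [[1, 3, 4], [2], [5]].

So P = [[1, 3, 4], [2], [5]], Q = [[1, 2, 5], [3], [4]].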